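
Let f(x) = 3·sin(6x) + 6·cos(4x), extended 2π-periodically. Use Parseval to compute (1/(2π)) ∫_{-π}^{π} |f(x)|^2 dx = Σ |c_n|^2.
Σ |c_n|^2 = 45/2

Expand |f|^2 and use orthogonality of {sin(nx), cos(mx)} on [-π, π]:
  ∫_{-π}^{π} sin(nx)^2 dx = π, ∫ cos(mx)^2 dx = π, and cross terms integrate to 0.
So ∫_{-π}^{π} f(x)^2 dx = 3^2 · π + 6^2 · π = (9 + 36)π.
Divide by 2π: (9 + 36)/2 = 45/2.
By Parseval, this equals Σ |c_n|^2.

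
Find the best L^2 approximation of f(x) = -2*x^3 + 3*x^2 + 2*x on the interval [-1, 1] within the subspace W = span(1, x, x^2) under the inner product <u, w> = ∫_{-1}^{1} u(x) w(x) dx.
g(x) = 3*x^2 + 4*x/5

The best approximation g ∈ W is the orthogonal projection of f onto W. Writing g = a_0 + a_1 x + a_2 x^2, the coefficients solve the normal equations G · a = b where
  G_{ij} = <φ_i, φ_j> and b_i = <f, φ_i>, with φ_0 = 1, φ_1 = x, φ_2 = x^2.
G =
  [2, 0, 2/3]
  [0, 2/3, 0]
  [2/3, 0, 2/5],
b = (2, 8/15, 6/5).
Solving gives a_0 = 0, a_1 = 4/5, a_2 = 3, so
  g(x) = 3*x^2 + 4*x/5.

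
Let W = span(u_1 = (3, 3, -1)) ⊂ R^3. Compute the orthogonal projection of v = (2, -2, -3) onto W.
proj_W(v) = (9/19, 9/19, -3/19)

Set up U = [u_1 | ... | u_1] ∈ R^(3×1). The projector onto W = col(U) is P = U (U^T U)^(-1) U^T.
Compute U^T U =
  [19],
and U^T v = (3).
Solve U^T U · c = U^T v for the coefficients: c = (3/19). The projection is proj_W(v) = U c.
Check: (v - proj_W(v)) · u_1 = 0  (should be 0).
Result: proj_W(v) = (9/19, 9/19, -3/19).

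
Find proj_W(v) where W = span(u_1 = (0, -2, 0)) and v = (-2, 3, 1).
proj_W(v) = (0, 3, 0)

Set up U = [u_1 | ... | u_1] ∈ R^(3×1). The projector onto W = col(U) is P = U (U^T U)^(-1) U^T.
Compute U^T U =
  [4],
and U^T v = (-6).
Solve U^T U · c = U^T v for the coefficients: c = (-3/2). The projection is proj_W(v) = U c.
Check: (v - proj_W(v)) · u_1 = 0  (should be 0).
Result: proj_W(v) = (0, 3, 0).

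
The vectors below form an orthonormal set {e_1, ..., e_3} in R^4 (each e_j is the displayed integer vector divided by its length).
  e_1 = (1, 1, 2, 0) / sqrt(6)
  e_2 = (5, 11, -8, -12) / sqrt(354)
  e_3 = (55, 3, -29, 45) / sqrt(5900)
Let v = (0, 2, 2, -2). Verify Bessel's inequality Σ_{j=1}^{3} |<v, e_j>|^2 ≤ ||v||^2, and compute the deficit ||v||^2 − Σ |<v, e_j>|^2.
Σ |<v, e_j>|^2 = 299/25; ||v||^2 = 12; deficit = 1/25

Write each e_j = u_j / sqrt(<u_j, u_j>) where u_j is the displayed integer vector. Then <v, e_j> = <v, u_j> / sqrt(<u_j, u_j>), so |<v, e_j>|^2 = <v, u_j>^2 / <u_j, u_j>.
Coefficients: <v, e_1> = 6/sqrt(6), <v, e_2> = 30/sqrt(354), <v, e_3> = -142/sqrt(5900).
Square and sum: Σ |<v, e_j>|^2 = 299/25.
Compute ||v||^2 = v·v = 12.
Deficit = 12 − 299/25 = 1/25 ≥ 0, confirming Bessel's inequality. (The deficit equals ||v − Σ <v,e_j> e_j||^2, the squared distance from v to span{e_j}.)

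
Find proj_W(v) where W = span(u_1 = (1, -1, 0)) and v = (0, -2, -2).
proj_W(v) = (1, -1, 0)

Set up U = [u_1 | ... | u_1] ∈ R^(3×1). The projector onto W = col(U) is P = U (U^T U)^(-1) U^T.
Compute U^T U =
  [2],
and U^T v = (2).
Solve U^T U · c = U^T v for the coefficients: c = (1). The projection is proj_W(v) = U c.
Check: (v - proj_W(v)) · u_1 = 0  (should be 0).
Result: proj_W(v) = (1, -1, 0).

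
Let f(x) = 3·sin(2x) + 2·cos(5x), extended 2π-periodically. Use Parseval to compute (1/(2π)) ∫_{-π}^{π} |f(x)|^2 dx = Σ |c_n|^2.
Σ |c_n|^2 = 13/2

Expand |f|^2 and use orthogonality of {sin(nx), cos(mx)} on [-π, π]:
  ∫_{-π}^{π} sin(nx)^2 dx = π, ∫ cos(mx)^2 dx = π, and cross terms integrate to 0.
So ∫_{-π}^{π} f(x)^2 dx = 3^2 · π + 2^2 · π = (9 + 4)π.
Divide by 2π: (9 + 4)/2 = 13/2.
By Parseval, this equals Σ |c_n|^2.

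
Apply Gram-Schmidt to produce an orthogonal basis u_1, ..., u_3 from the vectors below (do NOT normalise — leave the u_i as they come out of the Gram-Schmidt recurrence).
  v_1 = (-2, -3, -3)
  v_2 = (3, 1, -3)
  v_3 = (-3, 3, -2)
Orthogonal basis:
  u_1 = (-2, -3, -3)
  u_2 = (3, 1, -3)
  u_3 = (-30/11, 75/22, -35/22)

Apply the Gram-Schmidt recurrence
  u_1 = v_1
  u_i = v_i − Σ_{j<i} ((v_i · u_j) / (u_j · u_j)) · u_j.

Step by step this gives:
  u_1 = (-2, -3, -3)
  u_2 = (3, 1, -3)
  u_3 = (-30/11, 75/22, -35/22)

Orthogonality check:
  u_2 · u_1 = 0 (should be 0)
  u_3 · u_1 = 0 (should be 0)
  u_3 · u_2 = 0 (should be 0)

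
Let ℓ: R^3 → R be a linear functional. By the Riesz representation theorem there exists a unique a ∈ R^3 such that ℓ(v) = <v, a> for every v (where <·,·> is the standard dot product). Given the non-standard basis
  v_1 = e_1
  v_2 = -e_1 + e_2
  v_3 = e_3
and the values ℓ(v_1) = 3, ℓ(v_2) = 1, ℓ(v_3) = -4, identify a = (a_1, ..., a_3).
a = (3, 4, -4)

Write a = (a_1, ..., a_3) in the standard basis. For each basis vector v_i, ℓ(v_i) = <v_i, a> is a linear equation in the a_j's. Collect the n equations into a matrix system V a = ℓ, where row i of V is v_i (expressed in the standard basis). Since V is invertible (lower-triangular with 1s on the diagonal, up to permutation), solve by back-substitution:
  V =
[[1, 0, 0],
 [-1, 1, 0],
 [0, 0, 1]]
  V a = (3, 1, -4)
Solving gives a = (3, 4, -4).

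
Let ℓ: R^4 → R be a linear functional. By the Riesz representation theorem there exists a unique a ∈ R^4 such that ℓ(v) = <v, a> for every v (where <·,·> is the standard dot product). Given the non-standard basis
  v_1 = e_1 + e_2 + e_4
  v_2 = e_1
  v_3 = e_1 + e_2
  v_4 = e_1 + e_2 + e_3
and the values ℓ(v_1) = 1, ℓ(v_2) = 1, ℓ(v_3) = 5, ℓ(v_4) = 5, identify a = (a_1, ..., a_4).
a = (1, 4, 0, -4)

Write a = (a_1, ..., a_4) in the standard basis. For each basis vector v_i, ℓ(v_i) = <v_i, a> is a linear equation in the a_j's. Collect the n equations into a matrix system V a = ℓ, where row i of V is v_i (expressed in the standard basis). Since V is invertible (lower-triangular with 1s on the diagonal, up to permutation), solve by back-substitution:
  V =
[[1, 1, 0, 1],
 [1, 0, 0, 0],
 [1, 1, 0, 0],
 [1, 1, 1, 0]]
  V a = (1, 1, 5, 5)
Solving gives a = (1, 4, 0, -4).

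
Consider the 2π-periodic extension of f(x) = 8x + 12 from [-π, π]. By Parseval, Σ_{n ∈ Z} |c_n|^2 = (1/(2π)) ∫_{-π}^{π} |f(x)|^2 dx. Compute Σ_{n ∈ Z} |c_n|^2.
Σ |c_n|^2 = 64π^2/3 + 144

Expand and integrate term by term over [-π, π]:
  ∫ (8x)^2 dx = 64·(2π^3/3); ∫ 2·8·(12)·x dx = 0 (odd integrand); ∫ 12^2 dx = 144·2π.
So (1/(2π)) ∫_{-π}^{π} (8x + 12)^2 dx = 64π^2/3 + 144 = 64π^2/3 + 144.
Parseval ⇒ Σ |c_n|^2 = 64π^2/3 + 144.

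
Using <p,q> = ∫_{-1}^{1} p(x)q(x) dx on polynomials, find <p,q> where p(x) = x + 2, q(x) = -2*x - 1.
<p,q> = -16/3

Expand the product: p(x)·q(x) = -2*x^2 - 5*x - 2.
∫_{-1}^{1} of each monomial x^k gives [2/(k+1) if k even, 0 if k odd]. Integrating term-by-term (or equivalently evaluating the antiderivative F(x) = -2*x^3/3 - 5*x^2/2 - 2*x at the endpoints):
  F(1) − F(−1) = -31/6 − (1/6) = -16/3.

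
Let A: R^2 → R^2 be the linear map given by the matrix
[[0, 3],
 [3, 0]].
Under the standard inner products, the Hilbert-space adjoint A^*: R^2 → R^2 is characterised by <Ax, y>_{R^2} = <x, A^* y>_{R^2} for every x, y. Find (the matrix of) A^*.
A^* = A^T =
[[0, 3],
 [3, 0]]

For real matrices with standard dot products, the defining identity <Ax, y> = <x, A^* y> gives (Ax)^T y = x^T (A^*) y, i.e. x^T A^T y = x^T (A^*) y. Since this holds for all x, y, we must have A^* = A^T. Therefore
A^* =
[[0, 3],
 [3, 0]].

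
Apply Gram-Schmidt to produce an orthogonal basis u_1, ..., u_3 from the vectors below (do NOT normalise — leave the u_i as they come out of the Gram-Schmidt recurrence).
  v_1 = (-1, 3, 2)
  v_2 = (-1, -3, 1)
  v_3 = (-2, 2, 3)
Orthogonal basis:
  u_1 = (-1, 3, 2)
  u_2 = (-10/7, -12/7, 13/7)
  u_3 = (-9/59, 1/59, -6/59)

Apply the Gram-Schmidt recurrence
  u_1 = v_1
  u_i = v_i − Σ_{j<i} ((v_i · u_j) / (u_j · u_j)) · u_j.

Step by step this gives:
  u_1 = (-1, 3, 2)
  u_2 = (-10/7, -12/7, 13/7)
  u_3 = (-9/59, 1/59, -6/59)

Orthogonality check:
  u_2 · u_1 = 0 (should be 0)
  u_3 · u_1 = 0 (should be 0)
  u_3 · u_2 = 0 (should be 0)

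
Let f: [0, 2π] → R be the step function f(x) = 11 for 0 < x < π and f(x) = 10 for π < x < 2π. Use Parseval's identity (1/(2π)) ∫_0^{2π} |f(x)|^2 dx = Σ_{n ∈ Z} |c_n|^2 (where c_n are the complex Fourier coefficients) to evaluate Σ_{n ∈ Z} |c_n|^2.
Σ |c_n|^2 = 221/2

Parseval equates the L^2 energy of f (normalised by 1/(2π)) with the ℓ^2 sum of its Fourier coefficients: (1/(2π)) ∫_0^{2π} |f|^2 = Σ |c_n|^2.
Compute the left side: (1/(2π)) [∫_0^π 11^2 dx + ∫_π^{2π} 10^2 dx] = (1/(2π)) · (121π + 100π) = (121 + 100)/2 = 221/2.
So Σ_{n ∈ Z} |c_n|^2 = 221/2.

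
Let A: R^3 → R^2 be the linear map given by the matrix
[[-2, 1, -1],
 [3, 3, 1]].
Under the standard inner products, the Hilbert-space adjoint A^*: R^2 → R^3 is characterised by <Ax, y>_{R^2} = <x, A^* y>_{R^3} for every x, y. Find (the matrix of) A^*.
A^* = A^T =
[[-2, 3],
 [1, 3],
 [-1, 1]]

For real matrices with standard dot products, the defining identity <Ax, y> = <x, A^* y> gives (Ax)^T y = x^T (A^*) y, i.e. x^T A^T y = x^T (A^*) y. Since this holds for all x, y, we must have A^* = A^T. Therefore
A^* =
[[-2, 3],
 [1, 3],
 [-1, 1]].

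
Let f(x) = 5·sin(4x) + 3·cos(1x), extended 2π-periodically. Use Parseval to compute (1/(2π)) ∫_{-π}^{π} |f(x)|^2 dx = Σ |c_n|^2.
Σ |c_n|^2 = 17

Expand |f|^2 and use orthogonality of {sin(nx), cos(mx)} on [-π, π]:
  ∫_{-π}^{π} sin(nx)^2 dx = π, ∫ cos(mx)^2 dx = π, and cross terms integrate to 0.
So ∫_{-π}^{π} f(x)^2 dx = 5^2 · π + 3^2 · π = (25 + 9)π.
Divide by 2π: (25 + 9)/2 = 17.
By Parseval, this equals Σ |c_n|^2.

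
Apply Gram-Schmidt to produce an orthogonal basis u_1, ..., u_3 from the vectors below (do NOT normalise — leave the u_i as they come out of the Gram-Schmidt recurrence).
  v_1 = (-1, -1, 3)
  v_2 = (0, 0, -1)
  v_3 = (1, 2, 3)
Orthogonal basis:
  u_1 = (-1, -1, 3)
  u_2 = (-3/11, -3/11, -2/11)
  u_3 = (-1/2, 1/2, 0)

Apply the Gram-Schmidt recurrence
  u_1 = v_1
  u_i = v_i − Σ_{j<i} ((v_i · u_j) / (u_j · u_j)) · u_j.

Step by step this gives:
  u_1 = (-1, -1, 3)
  u_2 = (-3/11, -3/11, -2/11)
  u_3 = (-1/2, 1/2, 0)

Orthogonality check:
  u_2 · u_1 = 0 (should be 0)
  u_3 · u_1 = 0 (should be 0)
  u_3 · u_2 = 0 (should be 0)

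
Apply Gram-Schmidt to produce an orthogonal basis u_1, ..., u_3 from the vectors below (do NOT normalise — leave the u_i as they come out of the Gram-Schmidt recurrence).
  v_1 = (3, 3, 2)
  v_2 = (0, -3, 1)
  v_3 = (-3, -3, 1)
Orthogonal basis:
  u_1 = (3, 3, 2)
  u_2 = (21/22, -45/22, 18/11)
  u_3 = (-27/19, 9/19, 27/19)

Apply the Gram-Schmidt recurrence
  u_1 = v_1
  u_i = v_i − Σ_{j<i} ((v_i · u_j) / (u_j · u_j)) · u_j.

Step by step this gives:
  u_1 = (3, 3, 2)
  u_2 = (21/22, -45/22, 18/11)
  u_3 = (-27/19, 9/19, 27/19)

Orthogonality check:
  u_2 · u_1 = 0 (should be 0)
  u_3 · u_1 = 0 (should be 0)
  u_3 · u_2 = 0 (should be 0)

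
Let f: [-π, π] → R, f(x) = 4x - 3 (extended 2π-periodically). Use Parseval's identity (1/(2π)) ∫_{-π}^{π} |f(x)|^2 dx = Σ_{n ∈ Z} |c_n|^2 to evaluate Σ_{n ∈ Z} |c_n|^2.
Σ |c_n|^2 = 16π^2/3 + 9

Expand and integrate term by term over [-π, π]:
  ∫ (4x)^2 dx = 16·(2π^3/3); ∫ 2·4·(-3)·x dx = 0 (odd integrand); ∫ (-3)^2 dx = 9·2π.
So (1/(2π)) ∫_{-π}^{π} (4x - 3)^2 dx = 16π^2/3 + 9 = 16π^2/3 + 9.
Parseval ⇒ Σ |c_n|^2 = 16π^2/3 + 9.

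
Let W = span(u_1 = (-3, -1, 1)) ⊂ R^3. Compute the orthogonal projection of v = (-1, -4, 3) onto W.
proj_W(v) = (-30/11, -10/11, 10/11)

Set up U = [u_1 | ... | u_1] ∈ R^(3×1). The projector onto W = col(U) is P = U (U^T U)^(-1) U^T.
Compute U^T U =
  [11],
and U^T v = (10).
Solve U^T U · c = U^T v for the coefficients: c = (10/11). The projection is proj_W(v) = U c.
Check: (v - proj_W(v)) · u_1 = 0  (should be 0).
Result: proj_W(v) = (-30/11, -10/11, 10/11).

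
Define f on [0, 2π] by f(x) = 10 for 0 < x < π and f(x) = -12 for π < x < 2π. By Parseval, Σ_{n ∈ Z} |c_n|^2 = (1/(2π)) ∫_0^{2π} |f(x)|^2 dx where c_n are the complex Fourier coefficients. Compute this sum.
Σ |c_n|^2 = 122

Parseval equates the L^2 energy of f (normalised by 1/(2π)) with the ℓ^2 sum of its Fourier coefficients: (1/(2π)) ∫_0^{2π} |f|^2 = Σ |c_n|^2.
Compute the left side: (1/(2π)) [∫_0^π 10^2 dx + ∫_π^{2π} (-12)^2 dx] = (1/(2π)) · (100π + 144π) = (100 + 144)/2 = 122.
So Σ_{n ∈ Z} |c_n|^2 = 122.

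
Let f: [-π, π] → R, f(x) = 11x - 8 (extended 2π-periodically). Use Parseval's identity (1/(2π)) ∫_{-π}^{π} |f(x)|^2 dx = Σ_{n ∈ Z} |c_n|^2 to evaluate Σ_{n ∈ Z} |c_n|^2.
Σ |c_n|^2 = 121π^2/3 + 64

Expand and integrate term by term over [-π, π]:
  ∫ (11x)^2 dx = 121·(2π^3/3); ∫ 2·11·(-8)·x dx = 0 (odd integrand); ∫ (-8)^2 dx = 64·2π.
So (1/(2π)) ∫_{-π}^{π} (11x - 8)^2 dx = 121π^2/3 + 64 = 121π^2/3 + 64.
Parseval ⇒ Σ |c_n|^2 = 121π^2/3 + 64.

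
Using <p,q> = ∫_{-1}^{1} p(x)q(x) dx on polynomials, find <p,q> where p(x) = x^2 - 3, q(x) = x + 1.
<p,q> = -16/3

Expand the product: p(x)·q(x) = x^3 + x^2 - 3*x - 3.
∫_{-1}^{1} of each monomial x^k gives [2/(k+1) if k even, 0 if k odd]. Integrating term-by-term (or equivalently evaluating the antiderivative F(x) = x^4/4 + x^3/3 - 3*x^2/2 - 3*x at the endpoints):
  F(1) − F(−1) = -47/12 − (17/12) = -16/3.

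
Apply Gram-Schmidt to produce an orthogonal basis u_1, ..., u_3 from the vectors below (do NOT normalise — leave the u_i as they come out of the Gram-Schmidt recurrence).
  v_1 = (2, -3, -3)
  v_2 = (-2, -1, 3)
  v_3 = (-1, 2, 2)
Orthogonal basis:
  u_1 = (2, -3, -3)
  u_2 = (-12/11, -26/11, 18/11)
  u_3 = (3/13, 0, 2/13)

Apply the Gram-Schmidt recurrence
  u_1 = v_1
  u_i = v_i − Σ_{j<i} ((v_i · u_j) / (u_j · u_j)) · u_j.

Step by step this gives:
  u_1 = (2, -3, -3)
  u_2 = (-12/11, -26/11, 18/11)
  u_3 = (3/13, 0, 2/13)

Orthogonality check:
  u_2 · u_1 = 0 (should be 0)
  u_3 · u_1 = 0 (should be 0)
  u_3 · u_2 = 0 (should be 0)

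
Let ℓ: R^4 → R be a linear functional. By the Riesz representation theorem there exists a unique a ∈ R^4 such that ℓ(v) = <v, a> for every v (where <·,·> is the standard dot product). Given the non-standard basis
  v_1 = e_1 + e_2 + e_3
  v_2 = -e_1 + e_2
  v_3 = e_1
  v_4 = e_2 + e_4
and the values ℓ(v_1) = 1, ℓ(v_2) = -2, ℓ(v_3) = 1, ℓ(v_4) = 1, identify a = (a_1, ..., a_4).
a = (1, -1, 1, 2)

Write a = (a_1, ..., a_4) in the standard basis. For each basis vector v_i, ℓ(v_i) = <v_i, a> is a linear equation in the a_j's. Collect the n equations into a matrix system V a = ℓ, where row i of V is v_i (expressed in the standard basis). Since V is invertible (lower-triangular with 1s on the diagonal, up to permutation), solve by back-substitution:
  V =
[[1, 1, 1, 0],
 [-1, 1, 0, 0],
 [1, 0, 0, 0],
 [0, 1, 0, 1]]
  V a = (1, -2, 1, 1)
Solving gives a = (1, -1, 1, 2).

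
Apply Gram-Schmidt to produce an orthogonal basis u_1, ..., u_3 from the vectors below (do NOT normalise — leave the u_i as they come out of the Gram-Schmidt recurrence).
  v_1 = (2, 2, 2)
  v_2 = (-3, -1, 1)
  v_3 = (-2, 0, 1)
Orthogonal basis:
  u_1 = (2, 2, 2)
  u_2 = (-2, 0, 2)
  u_3 = (-1/6, 1/3, -1/6)

Apply the Gram-Schmidt recurrence
  u_1 = v_1
  u_i = v_i − Σ_{j<i} ((v_i · u_j) / (u_j · u_j)) · u_j.

Step by step this gives:
  u_1 = (2, 2, 2)
  u_2 = (-2, 0, 2)
  u_3 = (-1/6, 1/3, -1/6)

Orthogonality check:
  u_2 · u_1 = 0 (should be 0)
  u_3 · u_1 = 0 (should be 0)
  u_3 · u_2 = 0 (should be 0)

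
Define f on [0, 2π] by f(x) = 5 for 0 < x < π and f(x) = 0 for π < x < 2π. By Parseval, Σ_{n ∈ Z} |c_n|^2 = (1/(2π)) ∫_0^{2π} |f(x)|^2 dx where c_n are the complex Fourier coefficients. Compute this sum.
Σ |c_n|^2 = 25/2

Parseval equates the L^2 energy of f (normalised by 1/(2π)) with the ℓ^2 sum of its Fourier coefficients: (1/(2π)) ∫_0^{2π} |f|^2 = Σ |c_n|^2.
Compute the left side: (1/(2π)) [∫_0^π 5^2 dx + ∫_π^{2π} 0^2 dx] = (1/(2π)) · (25π + 0π) = (25 + 0)/2 = 25/2.
So Σ_{n ∈ Z} |c_n|^2 = 25/2.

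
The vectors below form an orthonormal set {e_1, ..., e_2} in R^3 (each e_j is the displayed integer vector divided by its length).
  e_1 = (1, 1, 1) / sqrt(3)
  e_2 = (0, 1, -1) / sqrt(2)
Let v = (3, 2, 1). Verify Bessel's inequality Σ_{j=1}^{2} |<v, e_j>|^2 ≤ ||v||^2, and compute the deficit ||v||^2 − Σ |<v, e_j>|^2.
Σ |<v, e_j>|^2 = 25/2; ||v||^2 = 14; deficit = 3/2

Write each e_j = u_j / sqrt(<u_j, u_j>) where u_j is the displayed integer vector. Then <v, e_j> = <v, u_j> / sqrt(<u_j, u_j>), so |<v, e_j>|^2 = <v, u_j>^2 / <u_j, u_j>.
Coefficients: <v, e_1> = 6/sqrt(3), <v, e_2> = 1/sqrt(2).
Square and sum: Σ |<v, e_j>|^2 = 25/2.
Compute ||v||^2 = v·v = 14.
Deficit = 14 − 25/2 = 3/2 ≥ 0, confirming Bessel's inequality. (The deficit equals ||v − Σ <v,e_j> e_j||^2, the squared distance from v to span{e_j}.)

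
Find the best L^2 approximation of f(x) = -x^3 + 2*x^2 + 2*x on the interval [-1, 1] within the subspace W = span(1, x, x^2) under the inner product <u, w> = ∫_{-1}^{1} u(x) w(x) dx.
g(x) = 2*x^2 + 7*x/5

The best approximation g ∈ W is the orthogonal projection of f onto W. Writing g = a_0 + a_1 x + a_2 x^2, the coefficients solve the normal equations G · a = b where
  G_{ij} = <φ_i, φ_j> and b_i = <f, φ_i>, with φ_0 = 1, φ_1 = x, φ_2 = x^2.
G =
  [2, 0, 2/3]
  [0, 2/3, 0]
  [2/3, 0, 2/5],
b = (4/3, 14/15, 4/5).
Solving gives a_0 = 0, a_1 = 7/5, a_2 = 2, so
  g(x) = 2*x^2 + 7*x/5.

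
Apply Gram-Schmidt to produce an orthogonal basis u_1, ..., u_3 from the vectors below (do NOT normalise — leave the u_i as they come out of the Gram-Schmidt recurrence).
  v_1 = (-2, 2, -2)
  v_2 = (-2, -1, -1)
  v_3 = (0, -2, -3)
Orthogonal basis:
  u_1 = (-2, 2, -2)
  u_2 = (-4/3, -5/3, -1/3)
  u_3 = (11/7, -11/14, -33/14)

Apply the Gram-Schmidt recurrence
  u_1 = v_1
  u_i = v_i − Σ_{j<i} ((v_i · u_j) / (u_j · u_j)) · u_j.

Step by step this gives:
  u_1 = (-2, 2, -2)
  u_2 = (-4/3, -5/3, -1/3)
  u_3 = (11/7, -11/14, -33/14)

Orthogonality check:
  u_2 · u_1 = 0 (should be 0)
  u_3 · u_1 = 0 (should be 0)
  u_3 · u_2 = 0 (should be 0)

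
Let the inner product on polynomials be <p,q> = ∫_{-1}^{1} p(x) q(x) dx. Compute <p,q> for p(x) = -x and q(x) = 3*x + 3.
<p,q> = -2

Expand the product: p(x)·q(x) = -3*x^2 - 3*x.
∫_{-1}^{1} of each monomial x^k gives [2/(k+1) if k even, 0 if k odd]. Integrating term-by-term (or equivalently evaluating the antiderivative F(x) = -x^3 - 3*x^2/2 at the endpoints):
  F(1) − F(−1) = -5/2 − (-1/2) = -2.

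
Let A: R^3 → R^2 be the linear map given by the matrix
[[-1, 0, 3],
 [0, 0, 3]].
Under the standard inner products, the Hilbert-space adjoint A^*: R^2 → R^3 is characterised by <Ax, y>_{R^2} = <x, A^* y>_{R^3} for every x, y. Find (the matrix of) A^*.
A^* = A^T =
[[-1, 0],
 [0, 0],
 [3, 3]]

For real matrices with standard dot products, the defining identity <Ax, y> = <x, A^* y> gives (Ax)^T y = x^T (A^*) y, i.e. x^T A^T y = x^T (A^*) y. Since this holds for all x, y, we must have A^* = A^T. Therefore
A^* =
[[-1, 0],
 [0, 0],
 [3, 3]].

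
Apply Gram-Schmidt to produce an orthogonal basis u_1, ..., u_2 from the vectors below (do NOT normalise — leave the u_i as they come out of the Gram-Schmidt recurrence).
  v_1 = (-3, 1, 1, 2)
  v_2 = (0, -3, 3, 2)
Orthogonal basis:
  u_1 = (-3, 1, 1, 2)
  u_2 = (4/5, -49/15, 41/15, 22/15)

Apply the Gram-Schmidt recurrence
  u_1 = v_1
  u_i = v_i − Σ_{j<i} ((v_i · u_j) / (u_j · u_j)) · u_j.

Step by step this gives:
  u_1 = (-3, 1, 1, 2)
  u_2 = (4/5, -49/15, 41/15, 22/15)

Orthogonality check:
  u_2 · u_1 = 0 (should be 0)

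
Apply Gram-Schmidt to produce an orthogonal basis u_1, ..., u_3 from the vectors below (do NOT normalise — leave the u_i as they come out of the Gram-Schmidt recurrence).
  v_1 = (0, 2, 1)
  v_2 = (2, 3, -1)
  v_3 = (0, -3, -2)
Orthogonal basis:
  u_1 = (0, 2, 1)
  u_2 = (2, 1, -2)
  u_3 = (-2/9, 4/45, -8/45)

Apply the Gram-Schmidt recurrence
  u_1 = v_1
  u_i = v_i − Σ_{j<i} ((v_i · u_j) / (u_j · u_j)) · u_j.

Step by step this gives:
  u_1 = (0, 2, 1)
  u_2 = (2, 1, -2)
  u_3 = (-2/9, 4/45, -8/45)

Orthogonality check:
  u_2 · u_1 = 0 (should be 0)
  u_3 · u_1 = 0 (should be 0)
  u_3 · u_2 = 0 (should be 0)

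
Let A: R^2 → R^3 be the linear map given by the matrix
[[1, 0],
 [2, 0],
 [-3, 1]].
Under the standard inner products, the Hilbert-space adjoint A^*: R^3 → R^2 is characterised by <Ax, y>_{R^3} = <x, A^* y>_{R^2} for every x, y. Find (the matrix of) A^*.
A^* = A^T =
[[1, 2, -3],
 [0, 0, 1]]

For real matrices with standard dot products, the defining identity <Ax, y> = <x, A^* y> gives (Ax)^T y = x^T (A^*) y, i.e. x^T A^T y = x^T (A^*) y. Since this holds for all x, y, we must have A^* = A^T. Therefore
A^* =
[[1, 2, -3],
 [0, 0, 1]].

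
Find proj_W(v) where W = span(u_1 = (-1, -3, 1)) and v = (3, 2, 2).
proj_W(v) = (7/11, 21/11, -7/11)

Set up U = [u_1 | ... | u_1] ∈ R^(3×1). The projector onto W = col(U) is P = U (U^T U)^(-1) U^T.
Compute U^T U =
  [11],
and U^T v = (-7).
Solve U^T U · c = U^T v for the coefficients: c = (-7/11). The projection is proj_W(v) = U c.
Check: (v - proj_W(v)) · u_1 = 0  (should be 0).
Result: proj_W(v) = (7/11, 21/11, -7/11).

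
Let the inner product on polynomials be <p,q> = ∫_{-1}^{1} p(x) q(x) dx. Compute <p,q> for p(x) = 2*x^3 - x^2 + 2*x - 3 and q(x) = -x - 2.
<p,q> = 56/5

Expand the product: p(x)·q(x) = -2*x^4 - 3*x^3 - x + 6.
∫_{-1}^{1} of each monomial x^k gives [2/(k+1) if k even, 0 if k odd]. Integrating term-by-term (or equivalently evaluating the antiderivative F(x) = -2*x^5/5 - 3*x^4/4 - x^2/2 + 6*x at the endpoints):
  F(1) − F(−1) = 87/20 − (-137/20) = 56/5.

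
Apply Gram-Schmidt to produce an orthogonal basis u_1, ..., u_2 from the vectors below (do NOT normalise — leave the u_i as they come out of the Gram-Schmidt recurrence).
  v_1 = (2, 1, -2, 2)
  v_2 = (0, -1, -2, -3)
Orthogonal basis:
  u_1 = (2, 1, -2, 2)
  u_2 = (6/13, -10/13, -32/13, -33/13)

Apply the Gram-Schmidt recurrence
  u_1 = v_1
  u_i = v_i − Σ_{j<i} ((v_i · u_j) / (u_j · u_j)) · u_j.

Step by step this gives:
  u_1 = (2, 1, -2, 2)
  u_2 = (6/13, -10/13, -32/13, -33/13)

Orthogonality check:
  u_2 · u_1 = 0 (should be 0)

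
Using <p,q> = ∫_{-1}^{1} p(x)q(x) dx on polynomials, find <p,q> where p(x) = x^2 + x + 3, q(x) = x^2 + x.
<p,q> = 46/15

Expand the product: p(x)·q(x) = x^4 + 2*x^3 + 4*x^2 + 3*x.
∫_{-1}^{1} of each monomial x^k gives [2/(k+1) if k even, 0 if k odd]. Integrating term-by-term (or equivalently evaluating the antiderivative F(x) = x^5/5 + x^4/2 + 4*x^3/3 + 3*x^2/2 at the endpoints):
  F(1) − F(−1) = 53/15 − (7/15) = 46/15.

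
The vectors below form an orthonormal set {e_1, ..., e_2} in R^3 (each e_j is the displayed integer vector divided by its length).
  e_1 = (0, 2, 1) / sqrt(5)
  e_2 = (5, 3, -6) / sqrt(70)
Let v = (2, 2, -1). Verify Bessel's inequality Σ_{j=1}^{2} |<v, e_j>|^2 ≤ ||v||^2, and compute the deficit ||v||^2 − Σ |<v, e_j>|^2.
Σ |<v, e_j>|^2 = 61/7; ||v||^2 = 9; deficit = 2/7

Write each e_j = u_j / sqrt(<u_j, u_j>) where u_j is the displayed integer vector. Then <v, e_j> = <v, u_j> / sqrt(<u_j, u_j>), so |<v, e_j>|^2 = <v, u_j>^2 / <u_j, u_j>.
Coefficients: <v, e_1> = 3/sqrt(5), <v, e_2> = 22/sqrt(70).
Square and sum: Σ |<v, e_j>|^2 = 61/7.
Compute ||v||^2 = v·v = 9.
Deficit = 9 − 61/7 = 2/7 ≥ 0, confirming Bessel's inequality. (The deficit equals ||v − Σ <v,e_j> e_j||^2, the squared distance from v to span{e_j}.)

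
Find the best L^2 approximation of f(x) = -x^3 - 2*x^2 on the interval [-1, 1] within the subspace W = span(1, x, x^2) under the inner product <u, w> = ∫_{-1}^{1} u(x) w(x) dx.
g(x) = -2*x^2 - 3*x/5

The best approximation g ∈ W is the orthogonal projection of f onto W. Writing g = a_0 + a_1 x + a_2 x^2, the coefficients solve the normal equations G · a = b where
  G_{ij} = <φ_i, φ_j> and b_i = <f, φ_i>, with φ_0 = 1, φ_1 = x, φ_2 = x^2.
G =
  [2, 0, 2/3]
  [0, 2/3, 0]
  [2/3, 0, 2/5],
b = (-4/3, -2/5, -4/5).
Solving gives a_0 = 0, a_1 = -3/5, a_2 = -2, so
  g(x) = -2*x^2 - 3*x/5.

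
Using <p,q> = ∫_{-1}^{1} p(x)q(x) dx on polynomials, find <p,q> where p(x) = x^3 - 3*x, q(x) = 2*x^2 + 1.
<p,q> = 0

Expand the product: p(x)·q(x) = 2*x^5 - 5*x^3 - 3*x.
∫_{-1}^{1} of each monomial x^k gives [2/(k+1) if k even, 0 if k odd]. Integrating term-by-term (or equivalently evaluating the antiderivative F(x) = x^6/3 - 5*x^4/4 - 3*x^2/2 at the endpoints):
  F(1) − F(−1) = -29/12 − (-29/12) = 0.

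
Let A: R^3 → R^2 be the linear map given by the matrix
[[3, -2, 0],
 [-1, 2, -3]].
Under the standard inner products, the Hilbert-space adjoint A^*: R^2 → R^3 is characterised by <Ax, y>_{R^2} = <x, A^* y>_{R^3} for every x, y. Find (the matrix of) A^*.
A^* = A^T =
[[3, -1],
 [-2, 2],
 [0, -3]]

For real matrices with standard dot products, the defining identity <Ax, y> = <x, A^* y> gives (Ax)^T y = x^T (A^*) y, i.e. x^T A^T y = x^T (A^*) y. Since this holds for all x, y, we must have A^* = A^T. Therefore
A^* =
[[3, -1],
 [-2, 2],
 [0, -3]].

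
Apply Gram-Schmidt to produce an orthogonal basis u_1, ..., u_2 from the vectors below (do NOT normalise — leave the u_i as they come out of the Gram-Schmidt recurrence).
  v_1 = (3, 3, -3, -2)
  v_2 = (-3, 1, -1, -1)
Orthogonal basis:
  u_1 = (3, 3, -3, -2)
  u_2 = (-90/31, 34/31, -34/31, -33/31)

Apply the Gram-Schmidt recurrence
  u_1 = v_1
  u_i = v_i − Σ_{j<i} ((v_i · u_j) / (u_j · u_j)) · u_j.

Step by step this gives:
  u_1 = (3, 3, -3, -2)
  u_2 = (-90/31, 34/31, -34/31, -33/31)

Orthogonality check:
  u_2 · u_1 = 0 (should be 0)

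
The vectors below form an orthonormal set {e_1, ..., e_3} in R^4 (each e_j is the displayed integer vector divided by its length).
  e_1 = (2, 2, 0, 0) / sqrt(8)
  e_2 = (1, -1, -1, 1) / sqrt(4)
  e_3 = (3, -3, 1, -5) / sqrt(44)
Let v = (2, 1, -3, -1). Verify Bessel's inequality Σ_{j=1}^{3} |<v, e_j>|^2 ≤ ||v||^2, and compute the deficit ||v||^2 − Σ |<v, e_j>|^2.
Σ |<v, e_j>|^2 = 161/22; ||v||^2 = 15; deficit = 169/22

Write each e_j = u_j / sqrt(<u_j, u_j>) where u_j is the displayed integer vector. Then <v, e_j> = <v, u_j> / sqrt(<u_j, u_j>), so |<v, e_j>|^2 = <v, u_j>^2 / <u_j, u_j>.
Coefficients: <v, e_1> = 6/sqrt(8), <v, e_2> = 3/sqrt(4), <v, e_3> = 5/sqrt(44).
Square and sum: Σ |<v, e_j>|^2 = 161/22.
Compute ||v||^2 = v·v = 15.
Deficit = 15 − 161/22 = 169/22 ≥ 0, confirming Bessel's inequality. (The deficit equals ||v − Σ <v,e_j> e_j||^2, the squared distance from v to span{e_j}.)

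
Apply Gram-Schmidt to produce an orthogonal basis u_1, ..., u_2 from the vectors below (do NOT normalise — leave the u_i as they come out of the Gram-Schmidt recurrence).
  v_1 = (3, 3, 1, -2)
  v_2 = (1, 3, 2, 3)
Orthogonal basis:
  u_1 = (3, 3, 1, -2)
  u_2 = (-1/23, 45/23, 38/23, 85/23)

Apply the Gram-Schmidt recurrence
  u_1 = v_1
  u_i = v_i − Σ_{j<i} ((v_i · u_j) / (u_j · u_j)) · u_j.

Step by step this gives:
  u_1 = (3, 3, 1, -2)
  u_2 = (-1/23, 45/23, 38/23, 85/23)

Orthogonality check:
  u_2 · u_1 = 0 (should be 0)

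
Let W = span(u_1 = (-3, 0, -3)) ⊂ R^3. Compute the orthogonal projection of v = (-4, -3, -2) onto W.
proj_W(v) = (-3, 0, -3)

Set up U = [u_1 | ... | u_1] ∈ R^(3×1). The projector onto W = col(U) is P = U (U^T U)^(-1) U^T.
Compute U^T U =
  [18],
and U^T v = (18).
Solve U^T U · c = U^T v for the coefficients: c = (1). The projection is proj_W(v) = U c.
Check: (v - proj_W(v)) · u_1 = 0  (should be 0).
Result: proj_W(v) = (-3, 0, -3).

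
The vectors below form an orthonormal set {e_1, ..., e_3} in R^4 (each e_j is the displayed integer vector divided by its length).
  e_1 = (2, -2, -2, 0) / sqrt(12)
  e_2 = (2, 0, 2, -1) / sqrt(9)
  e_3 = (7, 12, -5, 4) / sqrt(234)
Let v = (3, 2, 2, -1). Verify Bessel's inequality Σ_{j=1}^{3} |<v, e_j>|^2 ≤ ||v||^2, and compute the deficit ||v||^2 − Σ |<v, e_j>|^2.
Σ |<v, e_j>|^2 = 465/26; ||v||^2 = 18; deficit = 3/26

Write each e_j = u_j / sqrt(<u_j, u_j>) where u_j is the displayed integer vector. Then <v, e_j> = <v, u_j> / sqrt(<u_j, u_j>), so |<v, e_j>|^2 = <v, u_j>^2 / <u_j, u_j>.
Coefficients: <v, e_1> = -2/sqrt(12), <v, e_2> = 11/sqrt(9), <v, e_3> = 31/sqrt(234).
Square and sum: Σ |<v, e_j>|^2 = 465/26.
Compute ||v||^2 = v·v = 18.
Deficit = 18 − 465/26 = 3/26 ≥ 0, confirming Bessel's inequality. (The deficit equals ||v − Σ <v,e_j> e_j||^2, the squared distance from v to span{e_j}.)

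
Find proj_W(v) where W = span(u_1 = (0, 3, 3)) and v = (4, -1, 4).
proj_W(v) = (0, 3/2, 3/2)

Set up U = [u_1 | ... | u_1] ∈ R^(3×1). The projector onto W = col(U) is P = U (U^T U)^(-1) U^T.
Compute U^T U =
  [18],
and U^T v = (9).
Solve U^T U · c = U^T v for the coefficients: c = (1/2). The projection is proj_W(v) = U c.
Check: (v - proj_W(v)) · u_1 = 0  (should be 0).
Result: proj_W(v) = (0, 3/2, 3/2).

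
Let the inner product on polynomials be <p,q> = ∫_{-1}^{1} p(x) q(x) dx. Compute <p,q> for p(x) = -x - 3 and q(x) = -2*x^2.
<p,q> = 4

Expand the product: p(x)·q(x) = 2*x^3 + 6*x^2.
∫_{-1}^{1} of each monomial x^k gives [2/(k+1) if k even, 0 if k odd]. Integrating term-by-term (or equivalently evaluating the antiderivative F(x) = x^4/2 + 2*x^3 at the endpoints):
  F(1) − F(−1) = 5/2 − (-3/2) = 4.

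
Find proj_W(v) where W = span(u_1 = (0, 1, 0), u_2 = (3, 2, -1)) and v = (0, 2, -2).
proj_W(v) = (3/5, 2, -1/5)

Set up U = [u_1 | ... | u_2] ∈ R^(3×2). The projector onto W = col(U) is P = U (U^T U)^(-1) U^T.
Compute U^T U =
  [1, 2]
  [2, 14],
and U^T v = (2, 6).
Solve U^T U · c = U^T v for the coefficients: c = (8/5, 1/5). The projection is proj_W(v) = U c.
Check: (v - proj_W(v)) · u_1 = 0  (should be 0).
Check: (v - proj_W(v)) · u_2 = 0  (should be 0).
Result: proj_W(v) = (3/5, 2, -1/5).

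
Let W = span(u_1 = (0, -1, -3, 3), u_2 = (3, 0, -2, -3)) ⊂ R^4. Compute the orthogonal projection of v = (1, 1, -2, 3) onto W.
proj_W(v) = (12/409, -302/409, -914/409, 894/409)

Set up U = [u_1 | ... | u_2] ∈ R^(4×2). The projector onto W = col(U) is P = U (U^T U)^(-1) U^T.
Compute U^T U =
  [19, -3]
  [-3, 22],
and U^T v = (14, -2).
Solve U^T U · c = U^T v for the coefficients: c = (302/409, 4/409). The projection is proj_W(v) = U c.
Check: (v - proj_W(v)) · u_1 = 0  (should be 0).
Check: (v - proj_W(v)) · u_2 = 0  (should be 0).
Result: proj_W(v) = (12/409, -302/409, -914/409, 894/409).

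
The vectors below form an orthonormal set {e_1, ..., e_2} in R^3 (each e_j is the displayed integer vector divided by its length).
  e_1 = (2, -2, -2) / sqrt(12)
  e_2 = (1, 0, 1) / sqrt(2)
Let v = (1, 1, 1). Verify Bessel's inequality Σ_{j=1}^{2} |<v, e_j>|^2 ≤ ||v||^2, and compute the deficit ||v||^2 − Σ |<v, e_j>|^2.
Σ |<v, e_j>|^2 = 7/3; ||v||^2 = 3; deficit = 2/3

Write each e_j = u_j / sqrt(<u_j, u_j>) where u_j is the displayed integer vector. Then <v, e_j> = <v, u_j> / sqrt(<u_j, u_j>), so |<v, e_j>|^2 = <v, u_j>^2 / <u_j, u_j>.
Coefficients: <v, e_1> = -2/sqrt(12), <v, e_2> = 2/sqrt(2).
Square and sum: Σ |<v, e_j>|^2 = 7/3.
Compute ||v||^2 = v·v = 3.
Deficit = 3 − 7/3 = 2/3 ≥ 0, confirming Bessel's inequality. (The deficit equals ||v − Σ <v,e_j> e_j||^2, the squared distance from v to span{e_j}.)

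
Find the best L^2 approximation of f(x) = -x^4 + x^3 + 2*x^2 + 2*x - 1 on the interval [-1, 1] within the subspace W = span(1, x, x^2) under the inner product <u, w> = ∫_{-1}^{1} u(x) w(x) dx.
g(x) = 8*x^2/7 + 13*x/5 - 32/35

The best approximation g ∈ W is the orthogonal projection of f onto W. Writing g = a_0 + a_1 x + a_2 x^2, the coefficients solve the normal equations G · a = b where
  G_{ij} = <φ_i, φ_j> and b_i = <f, φ_i>, with φ_0 = 1, φ_1 = x, φ_2 = x^2.
G =
  [2, 0, 2/3]
  [0, 2/3, 0]
  [2/3, 0, 2/5],
b = (-16/15, 26/15, -16/105).
Solving gives a_0 = -32/35, a_1 = 13/5, a_2 = 8/7, so
  g(x) = 8*x^2/7 + 13*x/5 - 32/35.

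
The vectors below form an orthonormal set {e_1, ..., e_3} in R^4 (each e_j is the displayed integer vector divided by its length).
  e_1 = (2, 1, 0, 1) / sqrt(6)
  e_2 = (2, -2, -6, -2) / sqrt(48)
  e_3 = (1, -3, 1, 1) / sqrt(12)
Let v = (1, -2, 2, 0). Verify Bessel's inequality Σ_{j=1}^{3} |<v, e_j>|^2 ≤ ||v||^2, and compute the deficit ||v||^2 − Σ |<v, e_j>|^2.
Σ |<v, e_j>|^2 = 15/2; ||v||^2 = 9; deficit = 3/2

Write each e_j = u_j / sqrt(<u_j, u_j>) where u_j is the displayed integer vector. Then <v, e_j> = <v, u_j> / sqrt(<u_j, u_j>), so |<v, e_j>|^2 = <v, u_j>^2 / <u_j, u_j>.
Coefficients: <v, e_1> = 0/sqrt(6), <v, e_2> = -6/sqrt(48), <v, e_3> = 9/sqrt(12).
Square and sum: Σ |<v, e_j>|^2 = 15/2.
Compute ||v||^2 = v·v = 9.
Deficit = 9 − 15/2 = 3/2 ≥ 0, confirming Bessel's inequality. (The deficit equals ||v − Σ <v,e_j> e_j||^2, the squared distance from v to span{e_j}.)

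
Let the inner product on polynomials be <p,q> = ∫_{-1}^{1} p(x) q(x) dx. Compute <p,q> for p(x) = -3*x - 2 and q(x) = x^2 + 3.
<p,q> = -40/3

Expand the product: p(x)·q(x) = -3*x^3 - 2*x^2 - 9*x - 6.
∫_{-1}^{1} of each monomial x^k gives [2/(k+1) if k even, 0 if k odd]. Integrating term-by-term (or equivalently evaluating the antiderivative F(x) = -3*x^4/4 - 2*x^3/3 - 9*x^2/2 - 6*x at the endpoints):
  F(1) − F(−1) = -143/12 − (17/12) = -40/3.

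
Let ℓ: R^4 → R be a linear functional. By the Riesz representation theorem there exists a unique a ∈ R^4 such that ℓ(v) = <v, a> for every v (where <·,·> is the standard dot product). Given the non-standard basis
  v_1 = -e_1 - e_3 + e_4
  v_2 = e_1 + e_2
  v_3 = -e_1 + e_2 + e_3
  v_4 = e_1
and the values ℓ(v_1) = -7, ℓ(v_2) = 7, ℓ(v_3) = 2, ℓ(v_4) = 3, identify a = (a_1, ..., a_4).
a = (3, 4, 1, -3)

Write a = (a_1, ..., a_4) in the standard basis. For each basis vector v_i, ℓ(v_i) = <v_i, a> is a linear equation in the a_j's. Collect the n equations into a matrix system V a = ℓ, where row i of V is v_i (expressed in the standard basis). Since V is invertible (lower-triangular with 1s on the diagonal, up to permutation), solve by back-substitution:
  V =
[[-1, 0, -1, 1],
 [1, 1, 0, 0],
 [-1, 1, 1, 0],
 [1, 0, 0, 0]]
  V a = (-7, 7, 2, 3)
Solving gives a = (3, 4, 1, -3).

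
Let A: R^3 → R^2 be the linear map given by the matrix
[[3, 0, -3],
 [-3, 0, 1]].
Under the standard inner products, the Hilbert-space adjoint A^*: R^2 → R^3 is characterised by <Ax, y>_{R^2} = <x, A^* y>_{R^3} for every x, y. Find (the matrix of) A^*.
A^* = A^T =
[[3, -3],
 [0, 0],
 [-3, 1]]

For real matrices with standard dot products, the defining identity <Ax, y> = <x, A^* y> gives (Ax)^T y = x^T (A^*) y, i.e. x^T A^T y = x^T (A^*) y. Since this holds for all x, y, we must have A^* = A^T. Therefore
A^* =
[[3, -3],
 [0, 0],
 [-3, 1]].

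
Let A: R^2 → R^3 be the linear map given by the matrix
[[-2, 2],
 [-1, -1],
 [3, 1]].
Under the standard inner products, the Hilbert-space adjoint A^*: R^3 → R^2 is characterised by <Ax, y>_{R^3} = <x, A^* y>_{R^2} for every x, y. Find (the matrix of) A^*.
A^* = A^T =
[[-2, -1, 3],
 [2, -1, 1]]

For real matrices with standard dot products, the defining identity <Ax, y> = <x, A^* y> gives (Ax)^T y = x^T (A^*) y, i.e. x^T A^T y = x^T (A^*) y. Since this holds for all x, y, we must have A^* = A^T. Therefore
A^* =
[[-2, -1, 3],
 [2, -1, 1]].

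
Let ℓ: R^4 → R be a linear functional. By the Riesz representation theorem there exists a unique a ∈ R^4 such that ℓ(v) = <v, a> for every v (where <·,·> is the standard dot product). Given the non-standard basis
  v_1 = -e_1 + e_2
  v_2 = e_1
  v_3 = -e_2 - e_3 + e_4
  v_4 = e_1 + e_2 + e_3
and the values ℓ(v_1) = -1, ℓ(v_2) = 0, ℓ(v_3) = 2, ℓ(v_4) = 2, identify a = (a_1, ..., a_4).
a = (0, -1, 3, 4)

Write a = (a_1, ..., a_4) in the standard basis. For each basis vector v_i, ℓ(v_i) = <v_i, a> is a linear equation in the a_j's. Collect the n equations into a matrix system V a = ℓ, where row i of V is v_i (expressed in the standard basis). Since V is invertible (lower-triangular with 1s on the diagonal, up to permutation), solve by back-substitution:
  V =
[[-1, 1, 0, 0],
 [1, 0, 0, 0],
 [0, -1, -1, 1],
 [1, 1, 1, 0]]
  V a = (-1, 0, 2, 2)
Solving gives a = (0, -1, 3, 4).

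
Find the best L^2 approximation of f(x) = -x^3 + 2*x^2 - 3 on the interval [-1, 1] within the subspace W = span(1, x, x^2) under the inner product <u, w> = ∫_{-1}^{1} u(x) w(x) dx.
g(x) = 2*x^2 - 3*x/5 - 3

The best approximation g ∈ W is the orthogonal projection of f onto W. Writing g = a_0 + a_1 x + a_2 x^2, the coefficients solve the normal equations G · a = b where
  G_{ij} = <φ_i, φ_j> and b_i = <f, φ_i>, with φ_0 = 1, φ_1 = x, φ_2 = x^2.
G =
  [2, 0, 2/3]
  [0, 2/3, 0]
  [2/3, 0, 2/5],
b = (-14/3, -2/5, -6/5).
Solving gives a_0 = -3, a_1 = -3/5, a_2 = 2, so
  g(x) = 2*x^2 - 3*x/5 - 3.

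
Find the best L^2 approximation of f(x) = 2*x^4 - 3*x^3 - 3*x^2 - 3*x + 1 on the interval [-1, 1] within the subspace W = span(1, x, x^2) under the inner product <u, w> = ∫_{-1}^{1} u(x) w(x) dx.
g(x) = -9*x^2/7 - 24*x/5 + 29/35

The best approximation g ∈ W is the orthogonal projection of f onto W. Writing g = a_0 + a_1 x + a_2 x^2, the coefficients solve the normal equations G · a = b where
  G_{ij} = <φ_i, φ_j> and b_i = <f, φ_i>, with φ_0 = 1, φ_1 = x, φ_2 = x^2.
G =
  [2, 0, 2/3]
  [0, 2/3, 0]
  [2/3, 0, 2/5],
b = (4/5, -16/5, 4/105).
Solving gives a_0 = 29/35, a_1 = -24/5, a_2 = -9/7, so
  g(x) = -9*x^2/7 - 24*x/5 + 29/35.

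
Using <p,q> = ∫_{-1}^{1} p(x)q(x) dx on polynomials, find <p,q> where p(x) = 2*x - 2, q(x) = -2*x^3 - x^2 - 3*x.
<p,q> = -64/15

Expand the product: p(x)·q(x) = -4*x^4 + 2*x^3 - 4*x^2 + 6*x.
∫_{-1}^{1} of each monomial x^k gives [2/(k+1) if k even, 0 if k odd]. Integrating term-by-term (or equivalently evaluating the antiderivative F(x) = -4*x^5/5 + x^4/2 - 4*x^3/3 + 3*x^2 at the endpoints):
  F(1) − F(−1) = 41/30 − (169/30) = -64/15.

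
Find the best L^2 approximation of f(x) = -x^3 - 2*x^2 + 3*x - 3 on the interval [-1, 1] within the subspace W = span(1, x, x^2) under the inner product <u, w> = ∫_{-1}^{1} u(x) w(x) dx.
g(x) = -2*x^2 + 12*x/5 - 3

The best approximation g ∈ W is the orthogonal projection of f onto W. Writing g = a_0 + a_1 x + a_2 x^2, the coefficients solve the normal equations G · a = b where
  G_{ij} = <φ_i, φ_j> and b_i = <f, φ_i>, with φ_0 = 1, φ_1 = x, φ_2 = x^2.
G =
  [2, 0, 2/3]
  [0, 2/3, 0]
  [2/3, 0, 2/5],
b = (-22/3, 8/5, -14/5).
Solving gives a_0 = -3, a_1 = 12/5, a_2 = -2, so
  g(x) = -2*x^2 + 12*x/5 - 3.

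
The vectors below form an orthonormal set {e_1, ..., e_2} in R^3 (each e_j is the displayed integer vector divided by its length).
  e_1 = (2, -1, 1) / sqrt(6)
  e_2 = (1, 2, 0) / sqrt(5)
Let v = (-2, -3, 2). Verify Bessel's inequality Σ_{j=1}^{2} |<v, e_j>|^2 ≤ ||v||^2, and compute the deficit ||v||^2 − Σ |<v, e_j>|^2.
Σ |<v, e_j>|^2 = 389/30; ||v||^2 = 17; deficit = 121/30

Write each e_j = u_j / sqrt(<u_j, u_j>) where u_j is the displayed integer vector. Then <v, e_j> = <v, u_j> / sqrt(<u_j, u_j>), so |<v, e_j>|^2 = <v, u_j>^2 / <u_j, u_j>.
Coefficients: <v, e_1> = 1/sqrt(6), <v, e_2> = -8/sqrt(5).
Square and sum: Σ |<v, e_j>|^2 = 389/30.
Compute ||v||^2 = v·v = 17.
Deficit = 17 − 389/30 = 121/30 ≥ 0, confirming Bessel's inequality. (The deficit equals ||v − Σ <v,e_j> e_j||^2, the squared distance from v to span{e_j}.)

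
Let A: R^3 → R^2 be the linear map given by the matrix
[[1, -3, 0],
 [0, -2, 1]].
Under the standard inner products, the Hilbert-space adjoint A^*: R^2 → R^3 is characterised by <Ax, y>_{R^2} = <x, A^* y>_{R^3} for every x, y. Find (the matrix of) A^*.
A^* = A^T =
[[1, 0],
 [-3, -2],
 [0, 1]]

For real matrices with standard dot products, the defining identity <Ax, y> = <x, A^* y> gives (Ax)^T y = x^T (A^*) y, i.e. x^T A^T y = x^T (A^*) y. Since this holds for all x, y, we must have A^* = A^T. Therefore
A^* =
[[1, 0],
 [-3, -2],
 [0, 1]].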